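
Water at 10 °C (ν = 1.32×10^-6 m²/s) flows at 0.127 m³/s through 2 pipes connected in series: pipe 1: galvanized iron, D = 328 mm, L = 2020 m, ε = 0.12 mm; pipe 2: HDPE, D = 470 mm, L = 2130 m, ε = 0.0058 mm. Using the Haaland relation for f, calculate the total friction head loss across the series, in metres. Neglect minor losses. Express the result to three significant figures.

H ≈ 13.9 m

Pipe 1: V = 1.503 m/s, Re = 3.73×10^5, ε/D = 3.66×10^-4, f = 0.01697, h_1 = f(L/D)V²/2g = 12.03 m
Pipe 2: V = 0.7320 m/s, Re = 2.61×10^5, ε/D = 1.23×10^-5, f = 0.01482, h_2 = f(L/D)V²/2g = 1.834 m
Series → Q common, losses add: H = Σh = 13.87 m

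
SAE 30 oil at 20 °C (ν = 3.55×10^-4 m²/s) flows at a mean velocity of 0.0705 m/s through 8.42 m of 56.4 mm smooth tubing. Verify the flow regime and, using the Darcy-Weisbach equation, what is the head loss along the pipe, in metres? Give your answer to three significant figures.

Re = VD/ν = 0.0705·0.05640/3.55×10^-4 = 11.2 → laminar (Re < 2300)
f = 64/Re = 5.714
h_f = f(L/D)V²/(2g) = 5.714·(8.42/0.05640)·0.0705²/(2·9.81) = 0.2161 m

h_f ≈ 0.216 m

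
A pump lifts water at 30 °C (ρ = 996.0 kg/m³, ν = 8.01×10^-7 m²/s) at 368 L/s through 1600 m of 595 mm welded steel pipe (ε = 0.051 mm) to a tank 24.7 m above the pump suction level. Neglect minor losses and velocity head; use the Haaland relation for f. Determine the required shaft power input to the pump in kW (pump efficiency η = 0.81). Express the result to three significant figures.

P_shaft ≈ 124 kW

V = 4Q/(πD²) = 1.324 m/s; Re = 9.83×10^5; ε/D = 8.57×10^-5; f = 0.01313
h_f = f(L/D)V²/2g = 3.152 m
Total head H = z + h_f = 24.7 + 3.152 = 27.85 m
P_hyd = ρgQH = 996.0·9.81·0.368·27.85 = 100.1 kW
P_shaft = P_hyd/η = 100.1/0.81 = 123.6 kW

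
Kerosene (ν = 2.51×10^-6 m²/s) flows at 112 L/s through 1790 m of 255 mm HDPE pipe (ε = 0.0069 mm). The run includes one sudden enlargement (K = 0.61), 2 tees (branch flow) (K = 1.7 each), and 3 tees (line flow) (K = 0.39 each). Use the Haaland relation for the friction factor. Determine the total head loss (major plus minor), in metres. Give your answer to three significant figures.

V = 4Q/(πD²) = 2.193 m/s; V²/2g = 0.2451 m
Re = 2.23×10^5, ε/D = 2.71×10^-5 → f = 0.01536 (Haaland)
Major: h_f = f(L/D)·V²/2g = 0.01536·7020·0.2451 = 26.44 m
Minor: ΣK = 5.18; h_m = ΣK·V²/2g = 1.270 m
Total H_L = 26.44 + 1.270 = 27.71 m

H_L ≈ 27.7 m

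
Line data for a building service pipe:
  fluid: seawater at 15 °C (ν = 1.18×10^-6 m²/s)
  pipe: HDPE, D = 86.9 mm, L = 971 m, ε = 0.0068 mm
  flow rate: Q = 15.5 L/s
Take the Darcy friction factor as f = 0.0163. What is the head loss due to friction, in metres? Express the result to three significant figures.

h_f ≈ 63.4 m

V = 4Q/(πD²) = 4·0.0155/(π·0.0869²) = 2.613 m/s
h_f = f(L/D)V²/(2g) = 0.01630·(971/0.0869)·2.613²/(2·9.81) = 63.40 m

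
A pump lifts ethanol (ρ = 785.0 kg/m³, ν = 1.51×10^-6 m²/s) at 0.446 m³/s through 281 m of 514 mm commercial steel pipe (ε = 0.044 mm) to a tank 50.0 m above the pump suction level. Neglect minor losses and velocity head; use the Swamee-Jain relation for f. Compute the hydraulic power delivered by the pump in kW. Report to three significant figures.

P_hyd ≈ 178 kW

V = 4Q/(πD²) = 2.149 m/s; Re = 7.32×10^5; ε/D = 8.56×10^-5; f = 0.01370
h_f = f(L/D)V²/2g = 1.763 m
Total head H = z + h_f = 50.0 + 1.763 = 51.76 m
P_hyd = ρgQH = 785.0·9.81·0.446·51.76 = 177.8 kW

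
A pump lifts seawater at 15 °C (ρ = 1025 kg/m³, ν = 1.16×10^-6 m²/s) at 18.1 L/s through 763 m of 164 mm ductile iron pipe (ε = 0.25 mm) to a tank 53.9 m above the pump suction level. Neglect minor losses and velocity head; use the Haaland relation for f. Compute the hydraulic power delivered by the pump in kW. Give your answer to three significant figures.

V = 4Q/(πD²) = 0.8568 m/s; Re = 1.21×10^5; ε/D = 0.00152; f = 0.02336
h_f = f(L/D)V²/2g = 4.067 m
Total head H = z + h_f = 53.9 + 4.067 = 57.97 m
P_hyd = ρgQH = 1025·9.81·0.0181·57.97 = 10.55 kW

P_hyd ≈ 10.5 kW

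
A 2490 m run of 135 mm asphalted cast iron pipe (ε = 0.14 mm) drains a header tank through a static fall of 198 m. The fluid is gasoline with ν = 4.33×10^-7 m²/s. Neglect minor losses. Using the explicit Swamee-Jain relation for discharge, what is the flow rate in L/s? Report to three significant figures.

Swamee-Jain (Type II): Q = -0.965·√(gD⁵h_f/L)·ln[ε/(3.7D) + √(3.17ν²L/(gD³h_f))]
√(gD⁵h_f/L) = √(9.81·0.135⁵·198/2490) = 0.005914
ε/(3.7D) = 2.80×10^-4; √(3.17ν²L/(gD³h_f)) = 1.76×10^-5
Q = -0.965·0.005914·ln(2.979×10^-4) = 0.04634 m³/s
Check: V = 3.24 m/s, Re = 1.01×10^6, f = 0.02019, h_f = 199 m ≈ 198 m ✓

Q ≈ 46.3 L/s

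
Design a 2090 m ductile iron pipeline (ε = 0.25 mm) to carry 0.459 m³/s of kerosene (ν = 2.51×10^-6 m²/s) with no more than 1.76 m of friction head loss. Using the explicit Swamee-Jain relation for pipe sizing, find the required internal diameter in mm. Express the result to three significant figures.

D ≈ 825 mm

Swamee-Jain (Type III): D = 0.66·[ε^1.25·(LQ²/(gh_f))^4.75 + ν·Q^9.4·(L/(gh_f))^5.2]^0.04
LQ²/(gh_f) = 25.50; L/(gh_f) = 121.0
Term 1 = ε^1.25·(…)^4.75 = 151; Term 2 = ν·Q^9.4·(…)^5.2 = 113
D = 0.66·(151 + 113)^0.04 = 0.8249 m = 825 mm
Check: V = 0.859 m/s, Re = 2.82×10^5, f = 0.01718, h_f = 1.64 m ≈ 1.76 m ✓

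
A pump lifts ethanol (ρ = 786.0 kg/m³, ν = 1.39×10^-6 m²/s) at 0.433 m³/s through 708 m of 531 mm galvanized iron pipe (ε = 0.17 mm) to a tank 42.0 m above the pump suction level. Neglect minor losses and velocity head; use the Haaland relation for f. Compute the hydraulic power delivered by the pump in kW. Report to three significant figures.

P_hyd ≈ 154 kW

V = 4Q/(πD²) = 1.955 m/s; Re = 7.47×10^5; ε/D = 3.20×10^-4; f = 0.01597
h_f = f(L/D)V²/2g = 4.149 m
Total head H = z + h_f = 42.0 + 4.149 = 46.15 m
P_hyd = ρgQH = 786.0·9.81·0.433·46.15 = 154.1 kW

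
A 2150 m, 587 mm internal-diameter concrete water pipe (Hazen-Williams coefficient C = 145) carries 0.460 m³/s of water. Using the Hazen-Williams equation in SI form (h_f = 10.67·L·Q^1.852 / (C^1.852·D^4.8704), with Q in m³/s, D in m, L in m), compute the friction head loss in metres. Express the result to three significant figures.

h_f ≈ 7.24 m

h_f = 10.67·2150·0.460^1.852 / (145^1.852·0.587^4.8704) = 7.244 m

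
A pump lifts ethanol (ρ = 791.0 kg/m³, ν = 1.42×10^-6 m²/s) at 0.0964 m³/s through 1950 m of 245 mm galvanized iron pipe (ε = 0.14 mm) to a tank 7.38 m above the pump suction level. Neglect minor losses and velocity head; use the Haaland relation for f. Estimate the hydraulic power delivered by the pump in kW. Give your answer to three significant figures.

P_hyd ≈ 28.8 kW

V = 4Q/(πD²) = 2.045 m/s; Re = 3.53×10^5; ε/D = 5.71×10^-4; f = 0.01831
h_f = f(L/D)V²/2g = 31.06 m
Total head H = z + h_f = 7.38 + 31.06 = 38.44 m
P_hyd = ρgQH = 791.0·9.81·0.0964·38.44 = 28.75 kW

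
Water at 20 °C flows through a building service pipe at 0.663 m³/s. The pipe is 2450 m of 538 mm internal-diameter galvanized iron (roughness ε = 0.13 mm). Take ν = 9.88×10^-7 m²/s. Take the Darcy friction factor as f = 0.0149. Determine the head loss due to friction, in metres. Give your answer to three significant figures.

V = 4Q/(πD²) = 4·0.663/(π·0.538²) = 2.916 m/s
h_f = f(L/D)V²/(2g) = 0.01490·(2450/0.538)·2.916²/(2·9.81) = 29.42 m

h_f ≈ 29.4 m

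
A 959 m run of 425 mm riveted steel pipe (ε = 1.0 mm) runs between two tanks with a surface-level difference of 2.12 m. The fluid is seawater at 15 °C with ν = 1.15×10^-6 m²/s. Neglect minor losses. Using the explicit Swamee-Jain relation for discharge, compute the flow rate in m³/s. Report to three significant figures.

Q ≈ 0.122 m³/s

Swamee-Jain (Type II): Q = -0.965·√(gD⁵h_f/L)·ln[ε/(3.7D) + √(3.17ν²L/(gD³h_f))]
√(gD⁵h_f/L) = √(9.81·0.425⁵·2.12/959) = 0.01734
ε/(3.7D) = 6.36×10^-4; √(3.17ν²L/(gD³h_f)) = 5.02×10^-5
Q = -0.965·0.01734·ln(6.861×10^-4) = 0.1219 m³/s
Check: V = 0.859 m/s, Re = 3.18×10^5, f = 0.02512, h_f = 2.13 m ≈ 2.12 m ✓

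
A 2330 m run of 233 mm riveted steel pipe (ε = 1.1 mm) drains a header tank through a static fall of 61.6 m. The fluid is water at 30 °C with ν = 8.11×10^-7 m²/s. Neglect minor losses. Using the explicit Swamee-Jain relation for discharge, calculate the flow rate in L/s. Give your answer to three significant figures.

Swamee-Jain (Type II): Q = -0.965·√(gD⁵h_f/L)·ln[ε/(3.7D) + √(3.17ν²L/(gD³h_f))]
√(gD⁵h_f/L) = √(9.81·0.233⁵·61.6/2330) = 0.01335
ε/(3.7D) = 0.00128; √(3.17ν²L/(gD³h_f)) = 2.52×10^-5
Q = -0.965·0.01335·ln(0.001301) = 0.08557 m³/s
Check: V = 2.01 m/s, Re = 5.77×10^5, f = 0.03011, h_f = 61.8 m ≈ 61.6 m ✓

Q ≈ 85.6 L/s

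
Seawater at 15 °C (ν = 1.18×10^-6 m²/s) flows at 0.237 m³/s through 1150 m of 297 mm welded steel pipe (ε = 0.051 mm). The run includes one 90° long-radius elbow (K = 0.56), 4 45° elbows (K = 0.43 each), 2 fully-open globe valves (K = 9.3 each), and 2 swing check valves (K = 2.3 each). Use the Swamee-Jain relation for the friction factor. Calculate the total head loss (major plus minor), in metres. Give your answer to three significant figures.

H_L ≈ 48.9 m

V = 4Q/(πD²) = 3.421 m/s; V²/2g = 0.5965 m
Re = 8.61×10^5, ε/D = 1.72×10^-4 → f = 0.01459 (Swamee-Jain)
Major: h_f = f(L/D)·V²/2g = 0.01459·3872·0.5965 = 33.70 m
Minor: ΣK = 25.5; h_m = ΣK·V²/2g = 15.20 m
Total H_L = 33.70 + 15.20 = 48.90 m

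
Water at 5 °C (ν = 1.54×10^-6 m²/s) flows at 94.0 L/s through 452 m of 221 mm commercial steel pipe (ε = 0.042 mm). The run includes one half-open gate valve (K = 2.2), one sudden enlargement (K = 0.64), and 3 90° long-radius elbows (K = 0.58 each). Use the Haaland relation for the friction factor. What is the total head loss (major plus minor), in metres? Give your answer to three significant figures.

H_L ≈ 11.2 m

V = 4Q/(πD²) = 2.450 m/s; V²/2g = 0.3061 m
Re = 3.52×10^5, ε/D = 1.90×10^-4 → f = 0.01571 (Haaland)
Major: h_f = f(L/D)·V²/2g = 0.01571·2045·0.3061 = 9.834 m
Minor: ΣK = 4.58; h_m = ΣK·V²/2g = 1.402 m
Total H_L = 9.834 + 1.402 = 11.24 m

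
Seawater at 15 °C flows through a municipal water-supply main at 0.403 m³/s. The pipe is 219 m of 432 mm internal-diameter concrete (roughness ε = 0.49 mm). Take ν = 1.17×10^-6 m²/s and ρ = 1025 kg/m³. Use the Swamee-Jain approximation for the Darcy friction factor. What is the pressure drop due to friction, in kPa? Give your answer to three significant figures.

V = 4Q/(πD²) = 4·0.403/(π·0.432²) = 2.749 m/s
Re = VD/ν = 2.749·0.432/1.17×10^-6 = 1.02×10^6 → turbulent
ε/D = 0.49/432 = 0.00113
Swamee-Jain: f = 0.02061
h_f = f(L/D)V²/(2g) = 0.02061·(219/0.432)·2.749²/(2·9.81) = 4.026 m
Δp = ρg·h_f = 1025·9.81·4.026 = 40.48 kPa

Δp ≈ 40.5 kPa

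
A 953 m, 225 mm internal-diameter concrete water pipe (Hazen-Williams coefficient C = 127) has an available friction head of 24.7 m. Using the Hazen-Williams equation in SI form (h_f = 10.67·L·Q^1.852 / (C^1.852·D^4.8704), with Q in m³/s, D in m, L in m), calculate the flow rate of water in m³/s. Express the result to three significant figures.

Q ≈ 0.0974 m³/s

Rearranging: Q = [h_f·C^1.852·D^4.8704 / (10.67·L)]^(1/1.852)
Q = [24.7·127^1.852·0.225^4.8704 / (10.67·953)]^0.540 = 0.09737 m³/s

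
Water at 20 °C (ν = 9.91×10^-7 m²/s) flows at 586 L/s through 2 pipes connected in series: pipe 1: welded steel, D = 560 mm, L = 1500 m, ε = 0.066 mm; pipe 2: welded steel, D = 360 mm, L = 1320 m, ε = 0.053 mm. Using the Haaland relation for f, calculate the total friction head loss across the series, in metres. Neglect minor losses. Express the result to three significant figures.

Pipe 1: V = 2.379 m/s, Re = 1.34×10^6, ε/D = 1.18×10^-4, f = 0.01332, h_1 = f(L/D)V²/2g = 10.29 m
Pipe 2: V = 5.757 m/s, Re = 2.09×10^6, ε/D = 1.47×10^-4, f = 0.01347, h_2 = f(L/D)V²/2g = 83.45 m
Series → Q common, losses add: H = Σh = 93.74 m

H ≈ 93.7 m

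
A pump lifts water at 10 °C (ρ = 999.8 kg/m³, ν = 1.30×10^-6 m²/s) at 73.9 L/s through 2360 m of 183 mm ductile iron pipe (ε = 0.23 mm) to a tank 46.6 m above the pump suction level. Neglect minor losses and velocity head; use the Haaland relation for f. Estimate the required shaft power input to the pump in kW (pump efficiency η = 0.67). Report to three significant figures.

V = 4Q/(πD²) = 2.810 m/s; Re = 3.96×10^5; ε/D = 0.00126; f = 0.02138
h_f = f(L/D)V²/2g = 110.9 m
Total head H = z + h_f = 46.6 + 110.9 = 157.5 m
P_hyd = ρgQH = 999.8·9.81·0.0739·157.5 = 114.2 kW
P_shaft = P_hyd/η = 114.2/0.67 = 170.4 kW

P_shaft ≈ 170 kW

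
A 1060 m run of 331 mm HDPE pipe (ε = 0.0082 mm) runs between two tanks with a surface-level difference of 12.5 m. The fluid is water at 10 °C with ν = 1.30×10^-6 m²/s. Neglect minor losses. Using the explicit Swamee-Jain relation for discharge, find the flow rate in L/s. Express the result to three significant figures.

Q ≈ 208 L/s

Swamee-Jain (Type II): Q = -0.965·√(gD⁵h_f/L)·ln[ε/(3.7D) + √(3.17ν²L/(gD³h_f))]
√(gD⁵h_f/L) = √(9.81·0.331⁵·12.5/1060) = 0.02144
ε/(3.7D) = 6.70×10^-6; √(3.17ν²L/(gD³h_f)) = 3.57×10^-5
Q = -0.965·0.02144·ln(4.243×10^-5) = 0.2083 m³/s
Check: V = 2.42 m/s, Re = 6.16×10^5, f = 0.01305, h_f = 12.5 m ≈ 12.5 m ✓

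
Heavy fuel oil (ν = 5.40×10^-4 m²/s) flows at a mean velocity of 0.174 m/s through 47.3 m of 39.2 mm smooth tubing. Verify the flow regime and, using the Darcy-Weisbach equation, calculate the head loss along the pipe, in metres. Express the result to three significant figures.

Re = VD/ν = 0.174·0.03920/5.40×10^-4 = 12.6 → laminar (Re < 2300)
f = 64/Re = 5.067
h_f = f(L/D)V²/(2g) = 5.067·(47.3/0.03920)·0.174²/(2·9.81) = 9.434 m

h_f ≈ 9.43 m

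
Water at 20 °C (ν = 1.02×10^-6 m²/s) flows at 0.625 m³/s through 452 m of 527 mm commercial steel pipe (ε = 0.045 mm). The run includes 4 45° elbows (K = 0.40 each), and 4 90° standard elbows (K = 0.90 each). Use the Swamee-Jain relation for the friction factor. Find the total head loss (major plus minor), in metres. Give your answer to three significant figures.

V = 4Q/(πD²) = 2.865 m/s; V²/2g = 0.4184 m
Re = 1.48×10^6, ε/D = 8.54×10^-5 → f = 0.01287 (Swamee-Jain)
Major: h_f = f(L/D)·V²/2g = 0.01287·857.7·0.4184 = 4.619 m
Minor: ΣK = 5.20; h_m = ΣK·V²/2g = 2.176 m
Total H_L = 4.619 + 2.176 = 6.795 m

H_L ≈ 6.79 m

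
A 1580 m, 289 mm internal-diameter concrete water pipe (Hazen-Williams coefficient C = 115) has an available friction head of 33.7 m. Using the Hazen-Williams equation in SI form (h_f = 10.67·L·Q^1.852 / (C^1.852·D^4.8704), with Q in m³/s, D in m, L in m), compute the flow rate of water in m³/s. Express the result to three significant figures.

Q ≈ 0.153 m³/s

Rearranging: Q = [h_f·C^1.852·D^4.8704 / (10.67·L)]^(1/1.852)
Q = [33.7·115^1.852·0.289^4.8704 / (10.67·1580)]^0.540 = 0.1533 m³/s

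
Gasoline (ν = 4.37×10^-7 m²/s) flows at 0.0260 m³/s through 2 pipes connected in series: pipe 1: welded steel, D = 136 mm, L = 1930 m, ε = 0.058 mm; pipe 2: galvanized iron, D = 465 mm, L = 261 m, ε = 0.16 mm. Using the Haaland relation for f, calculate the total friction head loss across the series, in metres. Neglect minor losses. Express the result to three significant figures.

H ≈ 39.4 m

Pipe 1: V = 1.790 m/s, Re = 5.57×10^5, ε/D = 4.26×10^-4, f = 0.01700, h_1 = f(L/D)V²/2g = 39.40 m
Pipe 2: V = 0.1531 m/s, Re = 1.63×10^5, ε/D = 3.44×10^-4, f = 0.01818, h_2 = f(L/D)V²/2g = 0.01219 m
Series → Q common, losses add: H = Σh = 39.41 m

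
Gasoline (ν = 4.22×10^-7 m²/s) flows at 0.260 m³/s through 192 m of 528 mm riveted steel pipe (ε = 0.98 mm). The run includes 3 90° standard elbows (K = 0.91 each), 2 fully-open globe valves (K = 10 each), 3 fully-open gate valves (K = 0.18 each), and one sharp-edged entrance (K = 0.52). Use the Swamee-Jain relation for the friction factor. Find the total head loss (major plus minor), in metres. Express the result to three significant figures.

V = 4Q/(πD²) = 1.187 m/s; V²/2g = 0.07187 m
Re = 1.49×10^6, ε/D = 0.00186 → f = 0.02315 (Swamee-Jain)
Major: h_f = f(L/D)·V²/2g = 0.02315·363.6·0.07187 = 0.6051 m
Minor: ΣK = 23.8; h_m = ΣK·V²/2g = 1.710 m
Total H_L = 0.6051 + 1.710 = 2.315 m

H_L ≈ 2.31 m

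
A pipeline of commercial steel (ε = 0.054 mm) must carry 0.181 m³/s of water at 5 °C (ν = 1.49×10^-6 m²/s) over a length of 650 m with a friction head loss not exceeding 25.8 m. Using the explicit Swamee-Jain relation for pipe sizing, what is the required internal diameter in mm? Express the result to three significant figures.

D ≈ 257 mm

Swamee-Jain (Type III): D = 0.66·[ε^1.25·(LQ²/(gh_f))^4.75 + ν·Q^9.4·(L/(gh_f))^5.2]^0.04
LQ²/(gh_f) = 0.08414; L/(gh_f) = 2.568
Term 1 = ε^1.25·(…)^4.75 = 3.62×10^-11; Term 2 = ν·Q^9.4·(…)^5.2 = 2.12×10^-11
D = 0.66·(3.62×10^-11 + 2.12×10^-11)^0.04 = 0.2570 m = 257 mm
Check: V = 3.49 m/s, Re = 6.02×10^5, f = 0.01538, h_f = 24.1 m ≈ 25.8 m ✓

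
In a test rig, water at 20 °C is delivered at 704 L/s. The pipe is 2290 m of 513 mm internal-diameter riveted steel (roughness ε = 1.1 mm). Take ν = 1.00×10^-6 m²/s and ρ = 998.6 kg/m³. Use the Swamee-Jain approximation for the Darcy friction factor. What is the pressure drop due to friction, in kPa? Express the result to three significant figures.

V = 4Q/(πD²) = 4·0.704/(π·0.513²) = 3.406 m/s
Re = VD/ν = 3.406·0.513/1.00×10^-6 = 1.75×10^6 → turbulent
ε/D = 1.1/513 = 0.00214
Swamee-Jain: f = 0.02401
h_f = f(L/D)V²/(2g) = 0.02401·(2290/0.513)·3.406²/(2·9.81) = 63.38 m
Δp = ρg·h_f = 998.6·9.81·63.38 = 620.9 kPa

Δp ≈ 621 kPa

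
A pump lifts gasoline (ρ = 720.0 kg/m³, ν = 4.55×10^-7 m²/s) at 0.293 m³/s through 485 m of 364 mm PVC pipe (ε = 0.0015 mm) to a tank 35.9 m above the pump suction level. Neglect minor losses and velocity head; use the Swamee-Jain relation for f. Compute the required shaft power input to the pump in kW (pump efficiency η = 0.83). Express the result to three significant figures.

P_shaft ≈ 103 kW

V = 4Q/(πD²) = 2.816 m/s; Re = 2.25×10^6; ε/D = 4.12×10^-6; f = 0.01034
h_f = f(L/D)V²/2g = 5.568 m
Total head H = z + h_f = 35.9 + 5.568 = 41.47 m
P_hyd = ρgQH = 720.0·9.81·0.293·41.47 = 85.82 kW
P_shaft = P_hyd/η = 85.82/0.83 = 103.4 kW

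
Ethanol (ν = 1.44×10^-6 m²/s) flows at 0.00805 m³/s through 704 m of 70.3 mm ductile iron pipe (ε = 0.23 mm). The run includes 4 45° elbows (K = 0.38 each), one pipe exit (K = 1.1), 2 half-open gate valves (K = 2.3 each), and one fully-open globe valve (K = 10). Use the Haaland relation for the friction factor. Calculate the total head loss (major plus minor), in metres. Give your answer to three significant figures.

V = 4Q/(πD²) = 2.074 m/s; V²/2g = 0.2192 m
Re = 1.01×10^5, ε/D = 0.00327 → f = 0.02796 (Haaland)
Major: h_f = f(L/D)·V²/2g = 0.02796·10014·0.2192 = 61.39 m
Minor: ΣK = 17.2; h_m = ΣK·V²/2g = 3.775 m
Total H_L = 61.39 + 3.775 = 65.17 m

H_L ≈ 65.2 m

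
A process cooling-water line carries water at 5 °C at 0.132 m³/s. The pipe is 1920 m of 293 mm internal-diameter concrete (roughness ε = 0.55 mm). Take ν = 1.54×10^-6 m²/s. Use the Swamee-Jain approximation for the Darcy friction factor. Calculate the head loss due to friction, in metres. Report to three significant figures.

h_f ≈ 30.3 m

V = 4Q/(πD²) = 4·0.132/(π·0.293²) = 1.958 m/s
Re = VD/ν = 1.958·0.293/1.54×10^-6 = 3.72×10^5 → turbulent
ε/D = 0.55/293 = 0.00188
Swamee-Jain: f = 0.02368
h_f = f(L/D)V²/(2g) = 0.02368·(1920/0.293)·1.958²/(2·9.81) = 30.31 m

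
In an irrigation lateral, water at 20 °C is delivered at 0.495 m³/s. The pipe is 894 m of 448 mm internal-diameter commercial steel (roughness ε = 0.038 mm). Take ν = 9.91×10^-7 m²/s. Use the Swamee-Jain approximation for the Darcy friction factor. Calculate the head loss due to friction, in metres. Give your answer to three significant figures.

V = 4Q/(πD²) = 4·0.495/(π·0.448²) = 3.140 m/s
Re = VD/ν = 3.140·0.448/9.91×10^-7 = 1.42×10^6 → turbulent
ε/D = 0.038/448 = 8.48×10^-5
Swamee-Jain: f = 0.01290
h_f = f(L/D)V²/(2g) = 0.01290·(894/0.448)·3.140²/(2·9.81) = 12.94 m

h_f ≈ 12.9 m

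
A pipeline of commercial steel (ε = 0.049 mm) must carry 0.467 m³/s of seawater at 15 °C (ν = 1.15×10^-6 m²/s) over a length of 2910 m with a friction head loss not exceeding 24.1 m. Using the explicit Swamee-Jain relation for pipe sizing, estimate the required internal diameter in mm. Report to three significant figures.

D ≈ 498 mm

Swamee-Jain (Type III): D = 0.66·[ε^1.25·(LQ²/(gh_f))^4.75 + ν·Q^9.4·(L/(gh_f))^5.2]^0.04
LQ²/(gh_f) = 2.684; L/(gh_f) = 12.31
Term 1 = ε^1.25·(…)^4.75 = 4.46×10^-4; Term 2 = ν·Q^9.4·(…)^5.2 = 4.18×10^-4
D = 0.66·(4.46×10^-4 + 4.18×10^-4)^0.04 = 0.4978 m = 498 mm
Check: V = 2.40 m/s, Re = 1.04×10^6, f = 0.01344, h_f = 23.1 m ≈ 24.1 m ✓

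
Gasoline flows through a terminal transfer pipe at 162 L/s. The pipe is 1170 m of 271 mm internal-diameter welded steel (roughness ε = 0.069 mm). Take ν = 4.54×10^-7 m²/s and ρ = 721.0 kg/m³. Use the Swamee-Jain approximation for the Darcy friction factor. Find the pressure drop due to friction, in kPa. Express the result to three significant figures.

V = 4Q/(πD²) = 4·0.162/(π·0.271²) = 2.809 m/s
Re = VD/ν = 2.809·0.271/4.54×10^-7 = 1.68×10^6 → turbulent
ε/D = 0.069/271 = 2.55×10^-4
Swamee-Jain: f = 0.01502
h_f = f(L/D)V²/(2g) = 0.01502·(1170/0.271)·2.809²/(2·9.81) = 26.07 m
Δp = ρg·h_f = 721.0·9.81·26.07 = 184.4 kPa

Δp ≈ 184 kPa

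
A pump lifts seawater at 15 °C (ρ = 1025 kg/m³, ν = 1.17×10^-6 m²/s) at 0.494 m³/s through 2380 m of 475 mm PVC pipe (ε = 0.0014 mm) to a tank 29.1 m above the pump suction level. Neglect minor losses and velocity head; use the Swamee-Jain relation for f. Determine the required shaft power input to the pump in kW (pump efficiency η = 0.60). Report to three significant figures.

P_shaft ≈ 429 kW

V = 4Q/(πD²) = 2.788 m/s; Re = 1.13×10^6; ε/D = 2.95×10^-6; f = 0.01145
h_f = f(L/D)V²/2g = 22.72 m
Total head H = z + h_f = 29.1 + 22.72 = 51.82 m
P_hyd = ρgQH = 1025·9.81·0.494·51.82 = 257.4 kW
P_shaft = P_hyd/η = 257.4/0.60 = 429.0 kW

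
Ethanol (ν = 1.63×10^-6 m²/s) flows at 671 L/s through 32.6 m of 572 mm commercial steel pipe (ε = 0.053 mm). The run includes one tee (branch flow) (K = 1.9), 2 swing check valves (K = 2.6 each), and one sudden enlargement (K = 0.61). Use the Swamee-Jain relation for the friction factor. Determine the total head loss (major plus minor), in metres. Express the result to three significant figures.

H_L ≈ 2.95 m

V = 4Q/(πD²) = 2.611 m/s; V²/2g = 0.3475 m
Re = 9.16×10^5, ε/D = 9.27×10^-5 → f = 0.01350 (Swamee-Jain)
Major: h_f = f(L/D)·V²/2g = 0.01350·56.99·0.3475 = 0.2674 m
Minor: ΣK = 7.71; h_m = ΣK·V²/2g = 2.679 m
Total H_L = 0.2674 + 2.679 = 2.947 m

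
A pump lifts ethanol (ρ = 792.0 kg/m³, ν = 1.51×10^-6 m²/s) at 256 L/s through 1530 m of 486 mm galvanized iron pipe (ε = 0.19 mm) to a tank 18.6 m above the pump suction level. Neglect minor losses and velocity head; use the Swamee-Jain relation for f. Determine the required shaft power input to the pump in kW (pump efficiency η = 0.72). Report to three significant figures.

V = 4Q/(πD²) = 1.380 m/s; Re = 4.44×10^5; ε/D = 3.91×10^-4; f = 0.01718
h_f = f(L/D)V²/2g = 5.249 m
Total head H = z + h_f = 18.6 + 5.249 = 23.85 m
P_hyd = ρgQH = 792.0·9.81·0.256·23.85 = 47.44 kW
P_shaft = P_hyd/η = 47.44/0.72 = 65.88 kW

P_shaft ≈ 65.9 kW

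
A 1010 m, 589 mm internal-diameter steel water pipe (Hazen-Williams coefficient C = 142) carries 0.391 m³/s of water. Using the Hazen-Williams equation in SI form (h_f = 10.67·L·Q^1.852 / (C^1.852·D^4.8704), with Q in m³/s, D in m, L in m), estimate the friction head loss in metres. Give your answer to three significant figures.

h_f = 10.67·1010·0.391^1.852 / (142^1.852·0.589^4.8704) = 2.575 m

h_f ≈ 2.58 m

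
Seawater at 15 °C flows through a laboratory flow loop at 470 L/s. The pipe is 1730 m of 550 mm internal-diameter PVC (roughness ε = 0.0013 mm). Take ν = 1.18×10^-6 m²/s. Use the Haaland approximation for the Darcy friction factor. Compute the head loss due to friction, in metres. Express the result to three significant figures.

h_f ≈ 7.39 m

V = 4Q/(πD²) = 4·0.470/(π·0.550²) = 1.978 m/s
Re = VD/ν = 1.978·0.550/1.18×10^-6 = 9.22×10^5 → turbulent
ε/D = 0.0013/550 = 2.36×10^-6
Haaland: f = 0.01178
h_f = f(L/D)V²/(2g) = 0.01178·(1730/0.550)·1.978²/(2·9.81) = 7.392 m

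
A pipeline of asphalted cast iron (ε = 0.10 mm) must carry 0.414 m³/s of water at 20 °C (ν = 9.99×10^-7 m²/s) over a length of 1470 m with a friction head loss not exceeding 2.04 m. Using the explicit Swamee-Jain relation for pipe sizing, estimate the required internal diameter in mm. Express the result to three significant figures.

Swamee-Jain (Type III): D = 0.66·[ε^1.25·(LQ²/(gh_f))^4.75 + ν·Q^9.4·(L/(gh_f))^5.2]^0.04
LQ²/(gh_f) = 12.59; L/(gh_f) = 73.45
Term 1 = ε^1.25·(…)^4.75 = 1.68; Term 2 = ν·Q^9.4·(…)^5.2 = 1.27
D = 0.66·(1.68 + 1.27)^0.04 = 0.6891 m = 689 mm
Check: V = 1.11 m/s, Re = 7.66×10^5, f = 0.01441, h_f = 1.93 m ≈ 2.04 m ✓

D ≈ 689 mm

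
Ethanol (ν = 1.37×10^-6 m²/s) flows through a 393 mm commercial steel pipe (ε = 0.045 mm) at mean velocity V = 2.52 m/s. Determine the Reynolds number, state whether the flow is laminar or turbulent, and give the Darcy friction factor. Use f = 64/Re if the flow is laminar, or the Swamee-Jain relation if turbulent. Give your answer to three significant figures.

Re = VD/ν = 2.520·0.393/1.37×10^-6 = 7.23×10^5
Re > 4000 → turbulent; ε/D = 1.15×10^-4
Swamee-Jain: f = 0.01410

Re ≈ 7.23×10^5; turbulent; f ≈ 0.0141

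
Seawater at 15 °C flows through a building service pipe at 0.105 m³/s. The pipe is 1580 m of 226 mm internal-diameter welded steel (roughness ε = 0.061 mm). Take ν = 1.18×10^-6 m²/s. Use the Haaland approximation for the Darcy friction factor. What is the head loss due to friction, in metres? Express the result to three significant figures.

h_f ≈ 38.8 m

V = 4Q/(πD²) = 4·0.105/(π·0.226²) = 2.617 m/s
Re = VD/ν = 2.617·0.226/1.18×10^-6 = 5.01×10^5 → turbulent
ε/D = 0.061/226 = 2.70×10^-4
Haaland: f = 0.01591
h_f = f(L/D)V²/(2g) = 0.01591·(1580/0.226)·2.617²/(2·9.81) = 38.83 m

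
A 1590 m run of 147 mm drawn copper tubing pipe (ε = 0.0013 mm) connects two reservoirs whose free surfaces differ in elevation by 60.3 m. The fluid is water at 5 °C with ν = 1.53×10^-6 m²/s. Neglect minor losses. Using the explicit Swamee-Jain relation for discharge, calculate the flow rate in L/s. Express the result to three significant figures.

Swamee-Jain (Type II): Q = -0.965·√(gD⁵h_f/L)·ln[ε/(3.7D) + √(3.17ν²L/(gD³h_f))]
√(gD⁵h_f/L) = √(9.81·0.147⁵·60.3/1590) = 0.005053
ε/(3.7D) = 2.39×10^-6; √(3.17ν²L/(gD³h_f)) = 7.92×10^-5
Q = -0.965·0.005053·ln(8.163×10^-5) = 0.04590 m³/s
Check: V = 2.70 m/s, Re = 2.60×10^5, f = 0.01486, h_f = 60.0 m ≈ 60.3 m ✓

Q ≈ 45.9 L/s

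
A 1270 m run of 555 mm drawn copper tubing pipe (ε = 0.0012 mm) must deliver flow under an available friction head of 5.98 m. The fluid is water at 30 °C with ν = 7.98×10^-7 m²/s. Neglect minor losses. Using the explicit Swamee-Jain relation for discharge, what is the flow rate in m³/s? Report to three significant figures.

Q ≈ 0.524 m³/s

Swamee-Jain (Type II): Q = -0.965·√(gD⁵h_f/L)·ln[ε/(3.7D) + √(3.17ν²L/(gD³h_f))]
√(gD⁵h_f/L) = √(9.81·0.555⁵·5.98/1270) = 0.04932
ε/(3.7D) = 5.84×10^-7; √(3.17ν²L/(gD³h_f)) = 1.60×10^-5
Q = -0.965·0.04932·ln(1.657×10^-5) = 0.5239 m³/s
Check: V = 2.17 m/s, Re = 1.51×10^6, f = 0.01092, h_f = 5.97 m ≈ 5.98 m ✓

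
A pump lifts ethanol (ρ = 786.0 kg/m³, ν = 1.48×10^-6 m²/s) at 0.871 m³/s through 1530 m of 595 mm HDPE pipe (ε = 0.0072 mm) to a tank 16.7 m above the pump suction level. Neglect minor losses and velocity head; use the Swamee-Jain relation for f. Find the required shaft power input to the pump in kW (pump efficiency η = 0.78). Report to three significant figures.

P_shaft ≈ 271 kW

V = 4Q/(πD²) = 3.133 m/s; Re = 1.26×10^6; ε/D = 1.21×10^-5; f = 0.01151
h_f = f(L/D)V²/2g = 14.80 m
Total head H = z + h_f = 16.7 + 14.80 = 31.50 m
P_hyd = ρgQH = 786.0·9.81·0.871·31.50 = 211.6 kW
P_shaft = P_hyd/η = 211.6/0.78 = 271.2 kW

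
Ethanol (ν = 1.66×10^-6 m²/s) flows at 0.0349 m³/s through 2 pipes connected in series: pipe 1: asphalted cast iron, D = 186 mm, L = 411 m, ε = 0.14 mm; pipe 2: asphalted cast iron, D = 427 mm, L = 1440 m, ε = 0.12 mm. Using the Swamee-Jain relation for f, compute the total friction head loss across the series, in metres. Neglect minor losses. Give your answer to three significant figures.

Pipe 1: V = 1.284 m/s, Re = 1.44×10^5, ε/D = 7.53×10^-4, f = 0.02069, h_1 = f(L/D)V²/2g = 3.845 m
Pipe 2: V = 0.2437 m/s, Re = 6.27×10^4, ε/D = 2.81×10^-4, f = 0.02097, h_2 = f(L/D)V²/2g = 0.2141 m
Series → Q common, losses add: H = Σh = 4.059 m

H ≈ 4.06 m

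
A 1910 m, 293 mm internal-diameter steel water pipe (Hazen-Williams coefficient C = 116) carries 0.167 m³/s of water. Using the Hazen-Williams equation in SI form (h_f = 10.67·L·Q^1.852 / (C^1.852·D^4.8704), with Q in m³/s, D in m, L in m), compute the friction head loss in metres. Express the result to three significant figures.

h_f = 10.67·1910·0.167^1.852 / (116^1.852·0.293^4.8704) = 43.94 m

h_f ≈ 43.9 m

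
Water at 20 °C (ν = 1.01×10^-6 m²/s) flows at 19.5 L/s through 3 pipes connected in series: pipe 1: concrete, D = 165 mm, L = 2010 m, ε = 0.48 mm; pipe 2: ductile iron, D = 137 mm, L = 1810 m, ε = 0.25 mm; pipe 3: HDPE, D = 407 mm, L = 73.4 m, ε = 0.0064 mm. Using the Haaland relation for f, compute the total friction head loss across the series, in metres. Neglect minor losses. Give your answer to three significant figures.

Pipe 1: V = 0.9120 m/s, Re = 1.49×10^5, ε/D = 0.00291, f = 0.02681, h_1 = f(L/D)V²/2g = 13.84 m
Pipe 2: V = 1.323 m/s, Re = 1.79×10^5, ε/D = 0.00182, f = 0.02383, h_2 = f(L/D)V²/2g = 28.08 m
Pipe 3: V = 0.1499 m/s, Re = 6.04×10^4, ε/D = 1.57×10^-5, f = 0.01990, h_3 = f(L/D)V²/2g = 0.004110 m
Series → Q common, losses add: H = Σh = 41.93 m

H ≈ 41.9 m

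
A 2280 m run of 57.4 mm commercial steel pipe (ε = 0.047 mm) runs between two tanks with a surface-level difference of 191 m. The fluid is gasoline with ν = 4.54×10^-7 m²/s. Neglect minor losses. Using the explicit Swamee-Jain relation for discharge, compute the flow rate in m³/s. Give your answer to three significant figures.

Swamee-Jain (Type II): Q = -0.965·√(gD⁵h_f/L)·ln[ε/(3.7D) + √(3.17ν²L/(gD³h_f))]
√(gD⁵h_f/L) = √(9.81·0.0574⁵·191/2280) = 7.156×10^-4
ε/(3.7D) = 2.21×10^-4; √(3.17ν²L/(gD³h_f)) = 6.48×10^-5
Q = -0.965·7.156×10^-4·ln(2.861×10^-4) = 0.005634 m³/s
Check: V = 2.18 m/s, Re = 2.75×10^5, f = 0.02005, h_f = 192 m ≈ 191 m ✓

Q ≈ 0.00563 m³/s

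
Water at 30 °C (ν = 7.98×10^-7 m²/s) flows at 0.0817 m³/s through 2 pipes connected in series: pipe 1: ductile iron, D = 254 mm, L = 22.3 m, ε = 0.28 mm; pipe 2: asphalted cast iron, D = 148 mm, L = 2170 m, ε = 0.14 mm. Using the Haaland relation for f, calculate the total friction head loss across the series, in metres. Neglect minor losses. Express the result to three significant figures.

Pipe 1: V = 1.612 m/s, Re = 5.13×10^5, ε/D = 0.00110, f = 0.02063, h_1 = f(L/D)V²/2g = 0.2399 m
Pipe 2: V = 4.749 m/s, Re = 8.81×10^5, ε/D = 9.46×10^-4, f = 0.01973, h_2 = f(L/D)V²/2g = 332.5 m
Series → Q common, losses add: H = Σh = 332.7 m

H ≈ 333 m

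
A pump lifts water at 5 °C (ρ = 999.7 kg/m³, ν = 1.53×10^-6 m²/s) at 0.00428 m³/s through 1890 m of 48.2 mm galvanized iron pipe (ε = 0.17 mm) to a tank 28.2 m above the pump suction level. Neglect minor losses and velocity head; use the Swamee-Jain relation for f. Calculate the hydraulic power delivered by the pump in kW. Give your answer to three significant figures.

V = 4Q/(πD²) = 2.346 m/s; Re = 7.39×10^4; ε/D = 0.00353; f = 0.02924
h_f = f(L/D)V²/2g = 321.6 m
Total head H = z + h_f = 28.2 + 321.6 = 349.8 m
P_hyd = ρgQH = 999.7·9.81·0.00428·349.8 = 14.68 kW

P_hyd ≈ 14.7 kW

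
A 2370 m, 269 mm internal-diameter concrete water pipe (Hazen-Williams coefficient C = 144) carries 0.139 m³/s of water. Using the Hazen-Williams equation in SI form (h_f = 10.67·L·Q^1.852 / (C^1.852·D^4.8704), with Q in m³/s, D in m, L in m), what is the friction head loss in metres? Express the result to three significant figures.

h_f = 10.67·2370·0.139^1.852 / (144^1.852·0.269^4.8704) = 39.43 m

h_f ≈ 39.4 m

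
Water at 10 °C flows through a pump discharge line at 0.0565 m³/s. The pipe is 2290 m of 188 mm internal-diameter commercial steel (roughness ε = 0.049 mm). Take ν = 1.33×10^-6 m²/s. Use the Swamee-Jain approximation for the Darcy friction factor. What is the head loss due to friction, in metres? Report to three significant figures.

V = 4Q/(πD²) = 4·0.0565/(π·0.188²) = 2.035 m/s
Re = VD/ν = 2.035·0.188/1.33×10^-6 = 2.88×10^5 → turbulent
ε/D = 0.049/188 = 2.61×10^-4
Swamee-Jain: f = 0.01685
h_f = f(L/D)V²/(2g) = 0.01685·(2290/0.188)·2.035²/(2·9.81) = 43.33 m

h_f ≈ 43.3 m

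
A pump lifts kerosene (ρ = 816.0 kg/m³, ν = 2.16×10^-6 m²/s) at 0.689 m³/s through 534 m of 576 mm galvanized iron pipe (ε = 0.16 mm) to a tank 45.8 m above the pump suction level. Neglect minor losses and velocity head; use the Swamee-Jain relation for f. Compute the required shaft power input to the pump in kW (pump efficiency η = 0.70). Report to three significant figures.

V = 4Q/(πD²) = 2.644 m/s; Re = 7.05×10^5; ε/D = 2.78×10^-4; f = 0.01584
h_f = f(L/D)V²/2g = 5.232 m
Total head H = z + h_f = 45.8 + 5.232 = 51.03 m
P_hyd = ρgQH = 816.0·9.81·0.689·51.03 = 281.5 kW
P_shaft = P_hyd/η = 281.5/0.70 = 402.1 kW

P_shaft ≈ 402 kW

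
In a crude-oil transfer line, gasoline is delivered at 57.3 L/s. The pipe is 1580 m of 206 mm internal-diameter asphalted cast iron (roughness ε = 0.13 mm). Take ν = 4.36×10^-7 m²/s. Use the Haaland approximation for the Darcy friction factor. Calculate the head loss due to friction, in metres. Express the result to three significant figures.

h_f ≈ 20.9 m

V = 4Q/(πD²) = 4·0.0573/(π·0.206²) = 1.719 m/s
Re = VD/ν = 1.719·0.206/4.36×10^-7 = 8.12×10^5 → turbulent
ε/D = 0.13/206 = 6.31×10^-4
Haaland: f = 0.01810
h_f = f(L/D)V²/(2g) = 0.01810·(1580/0.206)·1.719²/(2·9.81) = 20.91 m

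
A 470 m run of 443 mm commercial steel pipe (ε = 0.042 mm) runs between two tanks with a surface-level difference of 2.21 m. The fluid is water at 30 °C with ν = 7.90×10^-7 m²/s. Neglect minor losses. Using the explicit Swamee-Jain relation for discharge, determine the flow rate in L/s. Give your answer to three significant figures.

Swamee-Jain (Type II): Q = -0.965·√(gD⁵h_f/L)·ln[ε/(3.7D) + √(3.17ν²L/(gD³h_f))]
√(gD⁵h_f/L) = √(9.81·0.443⁵·2.21/470) = 0.02805
ε/(3.7D) = 2.56×10^-5; √(3.17ν²L/(gD³h_f)) = 2.22×10^-5
Q = -0.965·0.02805·ln(4.783×10^-5) = 0.2693 m³/s
Check: V = 1.75 m/s, Re = 9.80×10^5, f = 0.01345, h_f = 2.22 m ≈ 2.21 m ✓

Q ≈ 269 L/s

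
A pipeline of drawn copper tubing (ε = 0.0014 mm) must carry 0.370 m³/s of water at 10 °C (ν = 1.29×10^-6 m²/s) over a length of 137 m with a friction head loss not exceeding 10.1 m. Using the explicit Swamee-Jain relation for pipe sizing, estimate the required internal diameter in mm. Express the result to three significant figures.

D ≈ 283 mm

Swamee-Jain (Type III): D = 0.66·[ε^1.25·(LQ²/(gh_f))^4.75 + ν·Q^9.4·(L/(gh_f))^5.2]^0.04
LQ²/(gh_f) = 0.1893; L/(gh_f) = 1.383
Term 1 = ε^1.25·(…)^4.75 = 1.77×10^-11; Term 2 = ν·Q^9.4·(…)^5.2 = 6.07×10^-10
D = 0.66·(1.77×10^-11 + 6.07×10^-10)^0.04 = 0.2827 m = 283 mm
Check: V = 5.89 m/s, Re = 1.29×10^6, f = 0.01127, h_f = 9.66 m ≈ 10.1 m ✓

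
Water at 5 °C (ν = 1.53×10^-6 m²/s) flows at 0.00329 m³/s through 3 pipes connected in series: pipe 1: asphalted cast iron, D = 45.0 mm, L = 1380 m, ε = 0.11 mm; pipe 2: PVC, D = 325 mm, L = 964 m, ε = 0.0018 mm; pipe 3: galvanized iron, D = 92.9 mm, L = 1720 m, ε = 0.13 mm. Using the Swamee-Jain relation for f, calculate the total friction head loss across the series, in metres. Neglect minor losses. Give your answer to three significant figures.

H ≈ 189 m

Pipe 1: V = 2.069 m/s, Re = 6.08×10^4, ε/D = 0.00244, f = 0.02732, h_1 = f(L/D)V²/2g = 182.8 m
Pipe 2: V = 0.03966 m/s, Re = 8420, ε/D = 5.54×10^-6, f = 0.03250, h_2 = f(L/D)V²/2g = 0.007727 m
Pipe 3: V = 0.4854 m/s, Re = 2.95×10^4, ε/D = 0.00140, f = 0.02715, h_3 = f(L/D)V²/2g = 6.035 m
Series → Q common, losses add: H = Σh = 188.8 m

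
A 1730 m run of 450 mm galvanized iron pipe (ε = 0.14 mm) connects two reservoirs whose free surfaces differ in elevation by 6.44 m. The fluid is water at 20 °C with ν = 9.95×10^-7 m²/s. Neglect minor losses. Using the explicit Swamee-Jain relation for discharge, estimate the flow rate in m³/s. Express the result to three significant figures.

Q ≈ 0.227 m³/s

Swamee-Jain (Type II): Q = -0.965·√(gD⁵h_f/L)·ln[ε/(3.7D) + √(3.17ν²L/(gD³h_f))]
√(gD⁵h_f/L) = √(9.81·0.450⁵·6.44/1730) = 0.02596
ε/(3.7D) = 8.41×10^-5; √(3.17ν²L/(gD³h_f)) = 3.07×10^-5
Q = -0.965·0.02596·ln(1.148×10^-4) = 0.2273 m³/s
Check: V = 1.43 m/s, Re = 6.46×10^5, f = 0.01620, h_f = 6.48 m ≈ 6.44 m ✓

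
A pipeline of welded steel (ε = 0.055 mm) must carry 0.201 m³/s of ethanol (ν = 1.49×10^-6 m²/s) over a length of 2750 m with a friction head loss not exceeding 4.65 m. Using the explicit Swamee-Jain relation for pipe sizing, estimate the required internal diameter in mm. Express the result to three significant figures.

Swamee-Jain (Type III): D = 0.66·[ε^1.25·(LQ²/(gh_f))^4.75 + ν·Q^9.4·(L/(gh_f))^5.2]^0.04
LQ²/(gh_f) = 2.436; L/(gh_f) = 60.29
Term 1 = ε^1.25·(…)^4.75 = 3.25×10^-4; Term 2 = ν·Q^9.4·(…)^5.2 = 7.59×10^-4
D = 0.66·(3.25×10^-4 + 7.59×10^-4)^0.04 = 0.5023 m = 502 mm
Check: V = 1.01 m/s, Re = 3.42×10^5, f = 0.01526, h_f = 4.38 m ≈ 4.65 m ✓

D ≈ 502 mm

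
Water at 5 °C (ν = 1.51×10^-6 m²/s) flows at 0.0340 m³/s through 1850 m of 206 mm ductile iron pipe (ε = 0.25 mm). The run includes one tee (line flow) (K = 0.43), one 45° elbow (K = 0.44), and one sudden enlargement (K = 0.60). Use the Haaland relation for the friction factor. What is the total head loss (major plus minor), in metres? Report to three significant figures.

H_L ≈ 10.6 m

V = 4Q/(πD²) = 1.020 m/s; V²/2g = 0.05304 m
Re = 1.39×10^5, ε/D = 0.00121 → f = 0.02216 (Haaland)
Major: h_f = f(L/D)·V²/2g = 0.02216·8981·0.05304 = 10.55 m
Minor: ΣK = 1.47; h_m = ΣK·V²/2g = 0.07797 m
Total H_L = 10.55 + 0.07797 = 10.63 m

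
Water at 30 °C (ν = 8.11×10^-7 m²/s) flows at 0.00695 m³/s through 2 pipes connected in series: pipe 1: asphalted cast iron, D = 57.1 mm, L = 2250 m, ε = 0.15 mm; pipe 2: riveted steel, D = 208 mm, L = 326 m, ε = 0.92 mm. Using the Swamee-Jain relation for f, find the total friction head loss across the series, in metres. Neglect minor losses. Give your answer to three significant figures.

Pipe 1: V = 2.714 m/s, Re = 1.91×10^5, ε/D = 0.00263, f = 0.02617, h_1 = f(L/D)V²/2g = 387.2 m
Pipe 2: V = 0.2045 m/s, Re = 5.25×10^4, ε/D = 0.00442, f = 0.03148, h_2 = f(L/D)V²/2g = 0.1052 m
Series → Q common, losses add: H = Σh = 387.3 m

H ≈ 387 m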